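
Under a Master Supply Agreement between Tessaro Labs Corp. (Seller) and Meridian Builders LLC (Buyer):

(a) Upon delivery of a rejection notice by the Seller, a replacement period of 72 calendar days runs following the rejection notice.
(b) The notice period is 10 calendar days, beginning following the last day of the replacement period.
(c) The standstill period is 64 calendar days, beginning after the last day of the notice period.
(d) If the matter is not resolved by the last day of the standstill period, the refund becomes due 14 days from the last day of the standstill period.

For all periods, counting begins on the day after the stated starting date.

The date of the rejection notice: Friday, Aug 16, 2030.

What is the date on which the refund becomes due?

The last day of the replacement period: Aug 16, 2030 + 72 days = Oct 27, 2030.
The last day of the notice period: 10 calendar days after Oct 27, 2030 is Nov 6, 2030.
The last day of the standstill period: 64 calendar days after Nov 6, 2030 is Jan 9, 2031.
The date on which the refund becomes due: 14 calendar days after Jan 9, 2031 is Jan 23, 2031.

Jan 23, 2031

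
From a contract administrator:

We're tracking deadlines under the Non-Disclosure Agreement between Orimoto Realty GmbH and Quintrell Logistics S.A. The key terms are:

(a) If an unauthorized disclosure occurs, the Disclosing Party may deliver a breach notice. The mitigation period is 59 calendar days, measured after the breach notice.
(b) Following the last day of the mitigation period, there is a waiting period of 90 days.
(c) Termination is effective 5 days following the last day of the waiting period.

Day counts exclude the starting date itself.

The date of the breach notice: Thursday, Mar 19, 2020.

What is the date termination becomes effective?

The last day of the mitigation period: Mar 19, 2020 + 59 days = May 17, 2020.
The last day of the waiting period: 90 calendar days after May 17, 2020 is Aug 15, 2020.
The date termination becomes effective: 5 calendar days after Aug 15, 2020 is Aug 20, 2020.

Aug 20, 2020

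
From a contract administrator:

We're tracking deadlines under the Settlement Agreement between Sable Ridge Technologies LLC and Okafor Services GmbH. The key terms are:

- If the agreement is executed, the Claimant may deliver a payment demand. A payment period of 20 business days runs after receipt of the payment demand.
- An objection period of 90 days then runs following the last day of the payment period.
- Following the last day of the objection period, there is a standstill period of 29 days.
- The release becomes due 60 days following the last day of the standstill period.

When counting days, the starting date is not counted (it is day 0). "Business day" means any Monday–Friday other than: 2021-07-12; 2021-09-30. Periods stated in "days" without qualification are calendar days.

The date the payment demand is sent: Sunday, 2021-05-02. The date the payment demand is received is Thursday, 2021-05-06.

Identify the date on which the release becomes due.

2021-11-29

The last day of the payment period: 20 business days after Thursday, 2021-05-06, skipping weekends — May 7, May 10, May 11, May 12, …, Jun 1, Jun 2, Jun 3 — lands on Thursday, 2021-06-03.
The last day of the objection period: 2021-06-03 + 90 days = 2021-09-01.
Adding 29 calendar days to 2021-09-01 gives 2021-09-30, which is the last day of the standstill period.
Adding 60 calendar days to 2021-09-30 gives 2021-11-29, which is the date on which the release becomes due.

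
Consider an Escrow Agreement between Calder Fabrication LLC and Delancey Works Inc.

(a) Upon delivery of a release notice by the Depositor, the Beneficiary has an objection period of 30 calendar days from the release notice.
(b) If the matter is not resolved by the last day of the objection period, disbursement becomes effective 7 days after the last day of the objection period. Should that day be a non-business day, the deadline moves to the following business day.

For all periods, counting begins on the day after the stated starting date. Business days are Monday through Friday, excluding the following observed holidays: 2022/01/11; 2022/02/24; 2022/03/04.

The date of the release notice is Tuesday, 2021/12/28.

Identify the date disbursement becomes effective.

The last day of the objection period: 30 calendar days after 2021/12/28 is 2022/01/27.
The date disbursement becomes effective: 2022/01/27 + 7 days = 2022/02/03. 2022/02/03 is a Thursday and is not a listed holiday, so no roll-forward applies.

2022/02/03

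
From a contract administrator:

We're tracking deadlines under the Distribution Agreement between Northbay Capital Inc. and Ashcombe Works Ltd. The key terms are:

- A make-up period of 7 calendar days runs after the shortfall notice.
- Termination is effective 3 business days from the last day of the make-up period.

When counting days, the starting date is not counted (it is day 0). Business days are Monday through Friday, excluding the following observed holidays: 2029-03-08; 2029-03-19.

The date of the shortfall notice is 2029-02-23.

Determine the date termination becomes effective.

2029-03-07

The last day of the make-up period: 7 calendar days after 2029-02-23 is 2029-03-02.
The date termination becomes effective: 3 business days after Friday, 2029-03-02, skipping weekends — Mar 5, Mar 6, Mar 7 — lands on Wednesday, 2029-03-07.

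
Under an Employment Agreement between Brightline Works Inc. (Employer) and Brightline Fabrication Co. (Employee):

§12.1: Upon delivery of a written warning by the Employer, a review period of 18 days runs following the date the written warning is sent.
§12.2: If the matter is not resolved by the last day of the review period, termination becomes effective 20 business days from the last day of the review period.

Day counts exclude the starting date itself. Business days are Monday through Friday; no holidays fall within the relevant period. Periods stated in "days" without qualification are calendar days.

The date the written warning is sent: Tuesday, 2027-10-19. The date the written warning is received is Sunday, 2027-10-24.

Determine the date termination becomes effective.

2027-12-03

The last day of the review period: 2027-10-19 + 18 days = 2027-11-06.
The date termination becomes effective: counting 20 business days from Saturday, 2027-11-06 (Nov 8, Nov 9, Nov 10, Nov 11, …, Dec 1, Dec 2, Dec 3, skipping weekends) reaches Friday, 2027-12-03.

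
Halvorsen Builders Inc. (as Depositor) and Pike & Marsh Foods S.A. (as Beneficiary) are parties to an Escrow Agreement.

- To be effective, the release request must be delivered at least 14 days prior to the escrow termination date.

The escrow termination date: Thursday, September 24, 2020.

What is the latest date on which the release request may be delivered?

Counting back 14 calendar days from September 24, 2020 gives September 10, 2020.

September 10, 2020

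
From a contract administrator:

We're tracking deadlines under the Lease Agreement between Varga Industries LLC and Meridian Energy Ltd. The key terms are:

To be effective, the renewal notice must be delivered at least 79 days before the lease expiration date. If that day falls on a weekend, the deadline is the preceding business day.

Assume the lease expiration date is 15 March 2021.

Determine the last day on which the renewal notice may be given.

25 December 2020

Counting back 79 calendar days from 15 March 2021 gives 26 December 2020. That is a Saturday, so the deadline moves back to Friday, 25 December 2020.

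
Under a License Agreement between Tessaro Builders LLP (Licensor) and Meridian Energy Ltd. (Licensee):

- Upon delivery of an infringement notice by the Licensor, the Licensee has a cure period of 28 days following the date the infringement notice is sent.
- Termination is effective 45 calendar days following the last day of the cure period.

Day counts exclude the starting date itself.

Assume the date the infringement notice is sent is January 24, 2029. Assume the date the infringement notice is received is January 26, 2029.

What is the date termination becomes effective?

April 7, 2029

Adding 28 calendar days to January 24, 2029 gives February 21, 2029, which is the last day of the cure period.
Adding 45 calendar days to February 21, 2029 gives April 7, 2029, which is the date termination becomes effective.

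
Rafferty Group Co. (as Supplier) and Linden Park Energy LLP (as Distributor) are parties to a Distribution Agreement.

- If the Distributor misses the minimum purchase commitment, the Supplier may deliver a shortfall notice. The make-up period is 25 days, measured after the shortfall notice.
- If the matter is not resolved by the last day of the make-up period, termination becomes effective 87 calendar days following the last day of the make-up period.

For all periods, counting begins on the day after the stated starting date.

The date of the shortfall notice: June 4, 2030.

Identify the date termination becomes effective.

September 24, 2030

The last day of the make-up period: 25 calendar days after June 4, 2030 is June 29, 2030.
The date termination becomes effective: 87 calendar days after June 29, 2030 is September 24, 2030.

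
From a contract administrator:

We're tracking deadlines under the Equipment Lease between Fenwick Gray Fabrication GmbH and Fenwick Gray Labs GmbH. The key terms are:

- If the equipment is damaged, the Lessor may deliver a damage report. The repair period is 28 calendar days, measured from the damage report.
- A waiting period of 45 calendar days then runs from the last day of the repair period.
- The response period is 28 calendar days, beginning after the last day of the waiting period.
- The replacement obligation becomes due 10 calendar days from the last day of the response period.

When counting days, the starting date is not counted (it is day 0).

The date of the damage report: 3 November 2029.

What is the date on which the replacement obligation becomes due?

The last day of the repair period: 3 November 2029 + 28 days = 1 December 2029.
The last day of the waiting period: 1 December 2029 + 45 days = 15 January 2030.
The last day of the response period: 28 calendar days after 15 January 2030 is 12 February 2030.
Adding 10 calendar days to 12 February 2030 gives 22 February 2030, which is the date on which the replacement obligation becomes due.

22 February 2030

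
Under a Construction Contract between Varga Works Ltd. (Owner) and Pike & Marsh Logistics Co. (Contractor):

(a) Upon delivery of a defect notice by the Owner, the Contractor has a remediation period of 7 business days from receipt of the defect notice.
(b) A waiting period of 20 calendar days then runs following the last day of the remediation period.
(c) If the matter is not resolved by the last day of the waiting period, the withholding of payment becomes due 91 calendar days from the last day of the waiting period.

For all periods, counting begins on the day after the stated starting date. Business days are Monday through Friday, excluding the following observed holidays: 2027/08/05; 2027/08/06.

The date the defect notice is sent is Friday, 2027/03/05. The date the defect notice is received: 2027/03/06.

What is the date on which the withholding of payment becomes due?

2027/07/05

From Saturday, 2027/03/06, 7 business days (Mar 8, Mar 9, Mar 10, Mar 11, Mar 12, Mar 15, Mar 16, skipping weekends) brings us to Tuesday, 2027/03/16, which is the last day of the remediation period.
The last day of the waiting period: 20 calendar days after 2027/03/16 is 2027/04/05.
Adding 91 calendar days to 2027/04/05 gives 2027/07/05, which is the date on which the withholding of payment becomes due.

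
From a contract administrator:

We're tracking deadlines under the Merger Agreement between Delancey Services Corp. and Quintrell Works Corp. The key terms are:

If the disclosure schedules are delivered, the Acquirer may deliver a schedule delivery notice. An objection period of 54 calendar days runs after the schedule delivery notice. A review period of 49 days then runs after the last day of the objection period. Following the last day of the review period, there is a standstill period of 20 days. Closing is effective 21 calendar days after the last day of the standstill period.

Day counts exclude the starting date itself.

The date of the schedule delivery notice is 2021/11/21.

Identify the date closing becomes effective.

The last day of the objection period: 54 calendar days after 2021/11/21 is 2022/01/14.
The last day of the review period: 2022/01/14 + 49 days = 2022/03/04.
The last day of the standstill period: 20 calendar days after 2022/03/04 is 2022/03/24.
The date closing becomes effective: 2022/03/24 + 21 days = 2022/04/14.

2022/04/14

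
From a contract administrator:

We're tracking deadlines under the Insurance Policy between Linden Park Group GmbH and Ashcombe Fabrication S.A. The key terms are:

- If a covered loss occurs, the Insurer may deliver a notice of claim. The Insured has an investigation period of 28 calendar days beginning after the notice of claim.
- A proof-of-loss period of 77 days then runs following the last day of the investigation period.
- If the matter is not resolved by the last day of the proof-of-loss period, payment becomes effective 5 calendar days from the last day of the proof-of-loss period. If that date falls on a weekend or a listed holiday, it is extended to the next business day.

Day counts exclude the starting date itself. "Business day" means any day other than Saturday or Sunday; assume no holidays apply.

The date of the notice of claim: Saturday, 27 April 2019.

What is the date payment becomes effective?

Adding 28 calendar days to 27 April 2019 gives 25 May 2019, which is the last day of the investigation period.
The last day of the proof-of-loss period: 25 May 2019 + 77 days = 10 August 2019.
The date payment becomes effective: 5 calendar days after 10 August 2019 is 15 August 2019. 15 August 2019 is a Thursday, so no roll-forward applies.

15 August 2019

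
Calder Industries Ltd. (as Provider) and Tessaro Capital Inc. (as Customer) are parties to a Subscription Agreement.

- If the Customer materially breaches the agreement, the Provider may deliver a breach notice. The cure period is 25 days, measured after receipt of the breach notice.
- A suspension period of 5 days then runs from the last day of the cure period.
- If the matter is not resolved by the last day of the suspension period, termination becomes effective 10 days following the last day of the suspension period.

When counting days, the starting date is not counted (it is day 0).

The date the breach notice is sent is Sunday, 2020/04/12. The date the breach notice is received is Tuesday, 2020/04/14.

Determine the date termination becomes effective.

The last day of the cure period: 25 calendar days after 2020/04/14 is 2020/05/09.
Adding 5 calendar days to 2020/05/09 gives 2020/05/14, which is the last day of the suspension period.
The date termination becomes effective: 10 calendar days after 2020/05/14 is 2020/05/24.

2020/05/24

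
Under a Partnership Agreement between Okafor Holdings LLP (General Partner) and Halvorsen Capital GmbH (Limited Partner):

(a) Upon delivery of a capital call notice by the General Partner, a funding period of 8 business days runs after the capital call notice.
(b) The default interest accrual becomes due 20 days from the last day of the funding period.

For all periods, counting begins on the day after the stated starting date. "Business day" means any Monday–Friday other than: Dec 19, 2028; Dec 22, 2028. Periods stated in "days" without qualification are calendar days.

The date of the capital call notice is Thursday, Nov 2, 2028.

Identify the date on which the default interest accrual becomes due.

Dec 4, 2028

The last day of the funding period: 8 business days after Thursday, Nov 2, 2028, skipping weekends — Nov 3, Nov 6, Nov 7, Nov 8, Nov 9, Nov 10, Nov 13, Nov 14 — lands on Tuesday, Nov 14, 2028.
The date on which the default interest accrual becomes due: 20 calendar days after Nov 14, 2028 is Dec 4, 2028.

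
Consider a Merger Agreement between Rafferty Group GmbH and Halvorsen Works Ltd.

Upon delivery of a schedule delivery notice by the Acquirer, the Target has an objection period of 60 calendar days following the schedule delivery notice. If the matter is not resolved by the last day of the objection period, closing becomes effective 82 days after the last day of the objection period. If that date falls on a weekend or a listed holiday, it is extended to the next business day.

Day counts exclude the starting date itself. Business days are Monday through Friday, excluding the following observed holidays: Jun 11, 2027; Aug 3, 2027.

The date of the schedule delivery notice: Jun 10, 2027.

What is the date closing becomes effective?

Nov 1, 2027

Adding 60 calendar days to Jun 10, 2027 gives Aug 9, 2027, which is the last day of the objection period.
The date closing becomes effective: 82 calendar days after Aug 9, 2027 is Oct 30, 2027. That falls on a Saturday, so it rolls to the next business day, Monday, Nov 1, 2027.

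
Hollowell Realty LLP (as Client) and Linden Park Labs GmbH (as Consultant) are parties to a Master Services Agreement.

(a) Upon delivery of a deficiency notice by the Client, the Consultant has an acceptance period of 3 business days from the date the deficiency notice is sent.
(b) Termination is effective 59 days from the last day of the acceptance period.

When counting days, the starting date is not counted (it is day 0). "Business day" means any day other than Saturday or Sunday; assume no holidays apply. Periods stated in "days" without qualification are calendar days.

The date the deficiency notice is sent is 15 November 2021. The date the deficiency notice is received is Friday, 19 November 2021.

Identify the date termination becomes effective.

The last day of the acceptance period: counting 3 business days from Monday, 15 November 2021 (Nov 16, Nov 17, Nov 18, skipping weekends) reaches Thursday, 18 November 2021.
Adding 59 calendar days to 18 November 2021 gives 16 January 2022, which is the date termination becomes effective.

16 January 2022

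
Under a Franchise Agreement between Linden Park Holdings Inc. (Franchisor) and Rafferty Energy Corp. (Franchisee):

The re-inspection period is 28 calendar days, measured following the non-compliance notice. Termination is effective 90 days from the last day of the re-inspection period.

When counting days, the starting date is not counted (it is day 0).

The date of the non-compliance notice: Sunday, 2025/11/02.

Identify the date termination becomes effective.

2026/02/28

Adding 28 calendar days to 2025/11/02 gives 2025/11/30, which is the last day of the re-inspection period.
The date termination becomes effective: 90 calendar days after 2025/11/30 is 2026/02/28.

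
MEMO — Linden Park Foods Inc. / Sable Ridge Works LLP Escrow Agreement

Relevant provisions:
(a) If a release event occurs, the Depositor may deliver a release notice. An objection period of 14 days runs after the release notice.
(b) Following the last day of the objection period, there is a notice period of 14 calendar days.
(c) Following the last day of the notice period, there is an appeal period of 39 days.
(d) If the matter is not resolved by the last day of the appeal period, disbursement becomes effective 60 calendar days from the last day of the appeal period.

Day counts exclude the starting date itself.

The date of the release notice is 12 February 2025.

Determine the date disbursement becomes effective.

19 June 2025

Adding 14 calendar days to 12 February 2025 gives 26 February 2025, which is the last day of the objection period.
The last day of the notice period: 14 calendar days after 26 February 2025 is 12 March 2025.
The last day of the appeal period: 12 March 2025 + 39 days = 20 April 2025.
The date disbursement becomes effective: 20 April 2025 + 60 days = 19 June 2025.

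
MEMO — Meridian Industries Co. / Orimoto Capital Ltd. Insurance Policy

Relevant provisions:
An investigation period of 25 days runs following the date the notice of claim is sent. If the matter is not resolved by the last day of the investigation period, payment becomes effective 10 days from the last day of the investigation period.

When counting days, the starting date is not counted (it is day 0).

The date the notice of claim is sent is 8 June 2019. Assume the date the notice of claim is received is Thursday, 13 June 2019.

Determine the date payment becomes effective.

Adding 25 calendar days to 8 June 2019 gives 3 July 2019, which is the last day of the investigation period.
Adding 10 calendar days to 3 July 2019 gives 13 July 2019, which is the date payment becomes effective.

13 July 2019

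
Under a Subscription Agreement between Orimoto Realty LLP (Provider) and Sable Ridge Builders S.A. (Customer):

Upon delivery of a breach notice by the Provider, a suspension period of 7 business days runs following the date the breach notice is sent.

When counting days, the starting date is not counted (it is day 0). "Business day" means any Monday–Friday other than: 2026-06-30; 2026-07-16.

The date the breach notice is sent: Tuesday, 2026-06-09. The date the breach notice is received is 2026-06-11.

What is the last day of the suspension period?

2026-06-18

The last day of the suspension period: 7 business days after Tuesday, 2026-06-09, skipping weekends — Jun 10, Jun 11, Jun 12, Jun 15, Jun 16, Jun 17, Jun 18 — lands on Thursday, 2026-06-18.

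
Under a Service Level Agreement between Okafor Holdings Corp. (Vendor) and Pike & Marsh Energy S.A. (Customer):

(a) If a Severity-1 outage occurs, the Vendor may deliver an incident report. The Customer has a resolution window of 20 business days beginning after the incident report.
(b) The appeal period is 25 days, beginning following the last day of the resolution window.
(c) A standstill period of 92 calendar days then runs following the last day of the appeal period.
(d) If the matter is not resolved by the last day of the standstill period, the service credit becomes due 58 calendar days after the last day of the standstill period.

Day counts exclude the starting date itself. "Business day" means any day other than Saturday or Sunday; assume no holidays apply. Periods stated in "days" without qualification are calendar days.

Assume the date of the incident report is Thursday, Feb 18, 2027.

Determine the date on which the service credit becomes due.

Sep 9, 2027

The last day of the resolution window: 20 business days after Thursday, Feb 18, 2027, skipping weekends — Feb 19, Feb 22, Feb 23, Feb 24, …, Mar 16, Mar 17, Mar 18 — lands on Thursday, Mar 18, 2027.
The last day of the appeal period: 25 calendar days after Mar 18, 2027 is Apr 12, 2027.
Adding 92 calendar days to Apr 12, 2027 gives Jul 13, 2027, which is the last day of the standstill period.
The date on which the service credit becomes due: Jul 13, 2027 + 58 days = Sep 9, 2027.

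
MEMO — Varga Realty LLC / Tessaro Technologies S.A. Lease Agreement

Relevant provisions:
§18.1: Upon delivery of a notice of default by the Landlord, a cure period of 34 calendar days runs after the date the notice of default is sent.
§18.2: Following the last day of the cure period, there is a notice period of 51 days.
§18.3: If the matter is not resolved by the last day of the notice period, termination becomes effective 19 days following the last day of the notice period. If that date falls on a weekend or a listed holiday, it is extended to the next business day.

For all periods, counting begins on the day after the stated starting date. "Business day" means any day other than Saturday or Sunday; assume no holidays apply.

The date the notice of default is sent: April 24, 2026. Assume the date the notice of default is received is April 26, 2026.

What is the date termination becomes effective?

August 6, 2026

The last day of the cure period: 34 calendar days after April 24, 2026 is May 28, 2026.
The last day of the notice period: 51 calendar days after May 28, 2026 is July 18, 2026.
Adding 19 calendar days to July 18, 2026 gives August 6, 2026, which is the date termination becomes effective. August 6, 2026 is a Thursday, so no roll-forward applies.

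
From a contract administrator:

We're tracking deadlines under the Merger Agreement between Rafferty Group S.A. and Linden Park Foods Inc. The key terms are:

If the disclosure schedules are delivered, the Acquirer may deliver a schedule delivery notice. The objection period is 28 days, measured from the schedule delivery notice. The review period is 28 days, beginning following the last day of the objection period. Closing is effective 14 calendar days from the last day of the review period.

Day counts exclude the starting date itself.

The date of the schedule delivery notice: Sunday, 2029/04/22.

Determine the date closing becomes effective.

2029/07/01

The last day of the objection period: 2029/04/22 + 28 days = 2029/05/20.
The last day of the review period: 2029/05/20 + 28 days = 2029/06/17.
Adding 14 calendar days to 2029/06/17 gives 2029/07/01, which is the date closing becomes effective.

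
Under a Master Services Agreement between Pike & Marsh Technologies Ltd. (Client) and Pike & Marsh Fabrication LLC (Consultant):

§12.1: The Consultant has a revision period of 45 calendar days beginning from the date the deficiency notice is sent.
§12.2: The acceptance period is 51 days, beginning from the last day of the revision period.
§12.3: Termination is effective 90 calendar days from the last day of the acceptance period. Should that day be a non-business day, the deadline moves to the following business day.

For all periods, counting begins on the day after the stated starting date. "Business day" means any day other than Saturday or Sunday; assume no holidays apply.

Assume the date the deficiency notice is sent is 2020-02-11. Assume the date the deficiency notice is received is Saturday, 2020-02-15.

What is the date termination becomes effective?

2020-08-17

The last day of the revision period: 2020-02-11 + 45 days = 2020-03-27.
Adding 51 calendar days to 2020-03-27 gives 2020-05-17, which is the last day of the acceptance period.
The date termination becomes effective: 2020-05-17 + 90 days = 2020-08-15. That falls on a Saturday, so it rolls to the next business day, Monday, 2020-08-17.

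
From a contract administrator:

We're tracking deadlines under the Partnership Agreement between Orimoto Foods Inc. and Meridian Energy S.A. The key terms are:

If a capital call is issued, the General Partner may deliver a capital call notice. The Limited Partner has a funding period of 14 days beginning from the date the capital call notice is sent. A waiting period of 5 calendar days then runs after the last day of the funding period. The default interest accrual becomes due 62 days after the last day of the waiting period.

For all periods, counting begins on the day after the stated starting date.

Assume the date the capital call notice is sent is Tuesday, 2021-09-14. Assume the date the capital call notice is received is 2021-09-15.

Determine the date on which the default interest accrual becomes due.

Adding 14 calendar days to 2021-09-14 gives 2021-09-28, which is the last day of the funding period.
The last day of the waiting period: 5 calendar days after 2021-09-28 is 2021-10-03.
The date on which the default interest accrual becomes due: 2021-10-03 + 62 days = 2021-12-04.

2021-12-04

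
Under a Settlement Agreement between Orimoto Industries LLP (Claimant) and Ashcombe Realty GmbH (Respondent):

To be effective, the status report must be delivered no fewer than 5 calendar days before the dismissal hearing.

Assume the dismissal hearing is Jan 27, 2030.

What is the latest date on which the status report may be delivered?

Jan 27, 2030 minus 5 days is Jan 22, 2030.

Jan 22, 2030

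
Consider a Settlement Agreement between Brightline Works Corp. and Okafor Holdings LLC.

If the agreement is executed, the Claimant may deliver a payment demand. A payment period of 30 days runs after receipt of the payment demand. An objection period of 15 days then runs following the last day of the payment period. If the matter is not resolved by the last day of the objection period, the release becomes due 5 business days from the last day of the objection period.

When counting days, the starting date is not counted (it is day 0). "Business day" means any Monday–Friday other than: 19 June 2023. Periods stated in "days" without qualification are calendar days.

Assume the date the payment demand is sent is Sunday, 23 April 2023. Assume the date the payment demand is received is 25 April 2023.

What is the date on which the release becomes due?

16 June 2023

Adding 30 calendar days to 25 April 2023 gives 25 May 2023, which is the last day of the payment period.
The last day of the objection period: 15 calendar days after 25 May 2023 is 9 June 2023.
From Friday, 9 June 2023, 5 business days (Jun 12, Jun 13, Jun 14, Jun 15, Jun 16, skipping weekends) brings us to Friday, 16 June 2023, which is the date on which the release becomes due.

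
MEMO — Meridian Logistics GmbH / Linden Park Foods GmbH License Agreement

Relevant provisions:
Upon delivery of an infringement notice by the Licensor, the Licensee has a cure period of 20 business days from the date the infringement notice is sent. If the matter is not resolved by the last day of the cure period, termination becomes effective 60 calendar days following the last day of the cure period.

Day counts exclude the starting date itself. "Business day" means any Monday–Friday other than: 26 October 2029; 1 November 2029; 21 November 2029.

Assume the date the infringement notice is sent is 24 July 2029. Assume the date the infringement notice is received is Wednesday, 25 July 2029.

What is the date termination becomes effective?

The last day of the cure period: 20 business days after Tuesday, 24 July 2029, skipping weekends — Jul 25, Jul 26, Jul 27, Jul 30, …, Aug 17, Aug 20, Aug 21 — lands on Tuesday, 21 August 2029.
The date termination becomes effective: 60 calendar days after 21 August 2029 is 20 October 2029.

20 October 2029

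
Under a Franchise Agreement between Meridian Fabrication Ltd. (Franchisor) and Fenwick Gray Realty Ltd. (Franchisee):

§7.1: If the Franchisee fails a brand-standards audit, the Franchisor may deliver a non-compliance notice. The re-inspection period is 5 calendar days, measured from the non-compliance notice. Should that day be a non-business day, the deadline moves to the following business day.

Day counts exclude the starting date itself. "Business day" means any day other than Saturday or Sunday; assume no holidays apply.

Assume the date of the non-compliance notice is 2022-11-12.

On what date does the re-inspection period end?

2022-11-17

The last day of the re-inspection period: 2022-11-12 + 5 days = 2022-11-17. 2022-11-17 is a Thursday, so no roll-forward applies.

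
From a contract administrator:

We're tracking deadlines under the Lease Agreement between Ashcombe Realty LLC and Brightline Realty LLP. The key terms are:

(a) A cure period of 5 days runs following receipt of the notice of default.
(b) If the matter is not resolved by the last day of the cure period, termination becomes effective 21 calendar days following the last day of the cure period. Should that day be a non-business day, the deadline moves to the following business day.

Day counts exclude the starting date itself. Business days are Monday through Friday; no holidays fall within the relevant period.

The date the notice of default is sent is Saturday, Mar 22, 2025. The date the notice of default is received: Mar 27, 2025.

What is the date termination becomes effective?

The last day of the cure period: Mar 27, 2025 + 5 days = Apr 1, 2025.
The date termination becomes effective: 21 calendar days after Apr 1, 2025 is Apr 22, 2025. Apr 22, 2025 is a Tuesday, so no roll-forward applies.

Apr 22, 2025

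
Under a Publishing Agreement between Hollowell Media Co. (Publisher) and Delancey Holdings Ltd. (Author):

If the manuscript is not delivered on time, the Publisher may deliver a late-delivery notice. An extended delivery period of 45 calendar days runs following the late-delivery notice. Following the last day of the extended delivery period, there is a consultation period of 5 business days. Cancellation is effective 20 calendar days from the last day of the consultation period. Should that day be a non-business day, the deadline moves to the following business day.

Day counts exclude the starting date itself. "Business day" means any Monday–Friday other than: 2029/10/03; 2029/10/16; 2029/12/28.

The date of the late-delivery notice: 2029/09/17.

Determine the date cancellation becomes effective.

Adding 45 calendar days to 2029/09/17 gives 2029/11/01, which is the last day of the extended delivery period.
From Thursday, 2029/11/01, 5 business days (Nov 2, Nov 5, Nov 6, Nov 7, Nov 8, skipping weekends) brings us to Thursday, 2029/11/08, which is the last day of the consultation period.
Adding 20 calendar days to 2029/11/08 gives 2029/11/28, which is the date cancellation becomes effective. 2029/11/28 is a Wednesday and is not a listed holiday, so no roll-forward applies.

2029/11/28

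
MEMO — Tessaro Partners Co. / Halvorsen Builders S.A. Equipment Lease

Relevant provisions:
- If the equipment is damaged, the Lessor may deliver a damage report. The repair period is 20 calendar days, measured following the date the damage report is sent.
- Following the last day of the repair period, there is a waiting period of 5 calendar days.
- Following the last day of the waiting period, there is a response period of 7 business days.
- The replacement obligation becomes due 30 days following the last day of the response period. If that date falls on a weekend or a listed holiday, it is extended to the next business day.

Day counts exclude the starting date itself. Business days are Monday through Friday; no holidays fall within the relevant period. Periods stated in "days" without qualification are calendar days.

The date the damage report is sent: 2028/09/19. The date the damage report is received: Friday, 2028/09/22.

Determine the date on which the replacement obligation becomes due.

2028/11/23

The last day of the repair period: 20 calendar days after 2028/09/19 is 2028/10/09.
The last day of the waiting period: 5 calendar days after 2028/10/09 is 2028/10/14.
From Saturday, 2028/10/14, 7 business days (Oct 16, Oct 17, Oct 18, Oct 19, Oct 20, Oct 23, Oct 24, skipping weekends) brings us to Tuesday, 2028/10/24, which is the last day of the response period.
The date on which the replacement obligation becomes due: 2028/10/24 + 30 days = 2028/11/23. 2028/11/23 is a Thursday, so no roll-forward applies.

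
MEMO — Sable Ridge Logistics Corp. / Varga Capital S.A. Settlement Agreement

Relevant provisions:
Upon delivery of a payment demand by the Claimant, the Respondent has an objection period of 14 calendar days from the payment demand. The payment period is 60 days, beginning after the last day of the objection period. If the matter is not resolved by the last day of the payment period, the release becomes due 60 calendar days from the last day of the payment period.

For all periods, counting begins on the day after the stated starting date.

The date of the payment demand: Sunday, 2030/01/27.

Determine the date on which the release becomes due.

The last day of the objection period: 14 calendar days after 2030/01/27 is 2030/02/10.
The last day of the payment period: 60 calendar days after 2030/02/10 is 2030/04/11.
The date on which the release becomes due: 2030/04/11 + 60 days = 2030/06/10.

2030/06/10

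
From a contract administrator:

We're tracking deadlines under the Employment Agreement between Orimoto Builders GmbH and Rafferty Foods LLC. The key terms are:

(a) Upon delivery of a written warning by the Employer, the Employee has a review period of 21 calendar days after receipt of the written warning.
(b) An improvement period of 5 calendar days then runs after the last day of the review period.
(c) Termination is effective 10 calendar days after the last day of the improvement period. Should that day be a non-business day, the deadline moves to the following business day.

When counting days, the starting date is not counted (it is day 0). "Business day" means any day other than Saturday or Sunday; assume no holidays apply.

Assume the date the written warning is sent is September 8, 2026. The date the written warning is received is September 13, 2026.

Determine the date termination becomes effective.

October 19, 2026

The last day of the review period: 21 calendar days after September 13, 2026 is October 4, 2026.
The last day of the improvement period: October 4, 2026 + 5 days = October 9, 2026.
The date termination becomes effective: October 9, 2026 + 10 days = October 19, 2026. October 19, 2026 is a Monday, so no roll-forward applies.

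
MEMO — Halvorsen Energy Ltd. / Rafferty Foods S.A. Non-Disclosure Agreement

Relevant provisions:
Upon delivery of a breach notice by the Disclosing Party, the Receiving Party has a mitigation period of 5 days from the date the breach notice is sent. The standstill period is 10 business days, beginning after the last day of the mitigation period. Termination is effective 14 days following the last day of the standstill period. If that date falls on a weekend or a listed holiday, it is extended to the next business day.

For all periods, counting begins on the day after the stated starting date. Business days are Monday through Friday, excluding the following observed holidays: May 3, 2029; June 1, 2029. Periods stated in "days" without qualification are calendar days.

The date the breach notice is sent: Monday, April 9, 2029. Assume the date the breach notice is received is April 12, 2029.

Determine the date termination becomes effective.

May 11, 2029

The last day of the mitigation period: 5 calendar days after April 9, 2029 is April 14, 2029.
From Saturday, April 14, 2029, 10 business days (Apr 16, Apr 17, Apr 18, Apr 19, Apr 20, Apr 23, Apr 24, Apr 25, Apr 26, Apr 27, skipping weekends) brings us to Friday, April 27, 2029, which is the last day of the standstill period.
The date termination becomes effective: April 27, 2029 + 14 days = May 11, 2029. May 11, 2029 is a Friday and is not a listed holiday, so no roll-forward applies.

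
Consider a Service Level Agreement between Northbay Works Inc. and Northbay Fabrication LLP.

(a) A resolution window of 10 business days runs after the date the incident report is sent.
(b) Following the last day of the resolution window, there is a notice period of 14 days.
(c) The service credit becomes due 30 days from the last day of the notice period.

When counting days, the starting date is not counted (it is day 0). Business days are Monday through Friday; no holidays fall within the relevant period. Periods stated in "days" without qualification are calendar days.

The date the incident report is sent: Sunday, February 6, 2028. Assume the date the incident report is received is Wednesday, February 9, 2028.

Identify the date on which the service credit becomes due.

April 2, 2028

From Sunday, February 6, 2028, 10 business days (Feb 7, Feb 8, Feb 9, Feb 10, Feb 11, Feb 14, Feb 15, Feb 16, Feb 17, Feb 18, skipping weekends) brings us to Friday, February 18, 2028, which is the last day of the resolution window.
The last day of the notice period: February 18, 2028 + 14 days = March 3, 2028.
The date on which the service credit becomes due: 30 calendar days after March 3, 2028 is April 2, 2028.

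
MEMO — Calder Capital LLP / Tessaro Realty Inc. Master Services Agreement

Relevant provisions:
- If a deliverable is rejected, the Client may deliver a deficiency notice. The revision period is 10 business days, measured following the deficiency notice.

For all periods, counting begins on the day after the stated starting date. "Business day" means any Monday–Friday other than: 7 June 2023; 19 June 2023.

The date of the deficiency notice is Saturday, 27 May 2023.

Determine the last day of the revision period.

The last day of the revision period: 10 business days after Saturday, 27 May 2023, skipping weekends and the listed holiday on Jun 7 — May 29, May 30, May 31, Jun 1, Jun 2, Jun 5, Jun 6, Jun 8, Jun 9, Jun 12 — lands on Monday, 12 June 2023.

12 June 2023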